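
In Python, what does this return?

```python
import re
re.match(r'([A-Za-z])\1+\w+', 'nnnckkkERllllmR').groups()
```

('n',)

The match spans [0:15] → 'nnnckkkERllllmR'.
Captured: group 1 = 'n'.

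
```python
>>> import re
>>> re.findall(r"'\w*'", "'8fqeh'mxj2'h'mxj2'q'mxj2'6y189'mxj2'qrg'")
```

["'8fqeh'", "'h'", "'q'", "'6y189'", "'qrg'"]

With no groups in the pattern, `findall` gives back each whole match — 5 here.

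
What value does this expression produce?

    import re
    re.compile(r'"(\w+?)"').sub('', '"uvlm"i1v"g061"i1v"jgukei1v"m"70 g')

Each match is replaced by ''.

'i1vi1vm"70 g'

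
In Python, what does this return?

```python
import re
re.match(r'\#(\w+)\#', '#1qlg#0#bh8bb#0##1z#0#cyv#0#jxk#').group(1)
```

The match spans [0:6] → '#1qlg#'.
Captured: group 1 = '1qlg'.

'1qlg'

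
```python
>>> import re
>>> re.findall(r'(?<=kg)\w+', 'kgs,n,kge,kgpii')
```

['s', 'e', 'pii']

Lookahead/lookbehind check context without consuming it, so the matched span excludes the asserted characters.
Matches: at [2:3] → 's'; at [8:9] → 'e'; at [12:15] → 'pii'.
With no groups in the pattern, `findall` gives back each whole match — 3 here.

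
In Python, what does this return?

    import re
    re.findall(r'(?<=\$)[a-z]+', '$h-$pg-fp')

['h', 'pg']

Lookahead/lookbehind check context without consuming it, so the matched span excludes the asserted characters.
Scanning left to right: at [1:2] → 'h'; at [4:6] → 'pg'.
`findall` yields the raw match text (2 of them) because the pattern has no groups.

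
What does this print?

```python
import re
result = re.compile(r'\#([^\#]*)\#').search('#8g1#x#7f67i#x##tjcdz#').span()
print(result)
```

(0, 5)

`re.search` scans for the first position where the pattern succeeds.
The match spans [0:5] → '#8g1#'.
Captured: group 1 = '8g1'.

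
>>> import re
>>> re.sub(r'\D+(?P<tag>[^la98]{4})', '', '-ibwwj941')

Pattern: one or more of a non-digit; then exactly 4 of any character except [la98] (captured as 'tag').
Matches: at [0:6] → '-ibwwj'.
`sub` substitutes '' at each match site.

'941'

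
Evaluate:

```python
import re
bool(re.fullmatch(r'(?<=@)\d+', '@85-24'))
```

False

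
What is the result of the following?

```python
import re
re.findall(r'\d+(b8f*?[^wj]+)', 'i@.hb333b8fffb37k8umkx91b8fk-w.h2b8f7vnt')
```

['b8fffb37k8umkx91b8fk-', 'b8f7vnt']

This matches one or more of a digit; then the literal 'b8', then zero or more of the literal 'f' (lazy), then one or more of any character except [wj] (captured).
Scanning left to right: at [5:29] match '333b8fffb37k8umkx91b8fk-', group 1 = 'b8fffb37k8umkx91b8fk-'; at [32:40] match '2b8f7vnt', group 1 = 'b8f7vnt'.
With a single group, `findall` returns only what that group captured — 2 items.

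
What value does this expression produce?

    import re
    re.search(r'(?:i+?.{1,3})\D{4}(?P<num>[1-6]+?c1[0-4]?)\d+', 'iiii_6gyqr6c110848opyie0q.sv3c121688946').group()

This matches one or more of the literal 'i' (lazy), then 1 to 3 of any character (non-capturing group); then exactly 4 of a non-digit; then one or more of a character in [1-6] (lazy), then the literal 'c1', then optionally a character in [0-4] (captured as 'num'); then one or more of a digit.
`search` walks the string left to right and returns the first match it finds.
The match spans [0:18] → 'iiii_6gyqr6c110848'.
Captured: group 1 = '6c11'.

'iiii_6gyqr6c110848'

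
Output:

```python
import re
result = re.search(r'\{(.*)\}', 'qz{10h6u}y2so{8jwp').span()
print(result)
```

(2, 9)

The match spans [2:9] → '{10h6u}'.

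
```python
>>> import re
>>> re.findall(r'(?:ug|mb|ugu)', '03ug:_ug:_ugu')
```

`|` is ordered: at each position the engine commits to the first alternative that works.
Scanning left to right: at [2:4] → 'ug'; at [6:8] → 'ug'; at [10:12] → 'ug'.
`findall` yields the raw match text (3 of them) because the pattern has no groups.

['ug', 'ug', 'ug']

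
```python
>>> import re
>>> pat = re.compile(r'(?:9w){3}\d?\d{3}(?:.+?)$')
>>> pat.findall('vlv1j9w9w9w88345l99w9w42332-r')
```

Pattern: the literal '9w' repeated 3 times, then optionally a digit; then exactly 3 of a digit; then one or more of any character (lazy) (non-capturing group); then anchored at the end.
No capturing groups, so `findall` returns the 1 full match string.

['9w9w9w88345l99w9w42332-r']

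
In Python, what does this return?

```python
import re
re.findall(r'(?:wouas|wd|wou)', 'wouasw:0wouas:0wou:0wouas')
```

Branches in `(...|...)` are attempted left-to-right; the first branch that allows the whole pattern to succeed is taken.
Walking the string: at [0:5] → 'wouas'; at [8:13] → 'wouas'; at [15:18] → 'wou'; at [20:25] → 'wouas'.
Since nothing is captured, `findall` lists the 4 matched substrings directly.

['wouas', 'wouas', 'wou', 'wouas']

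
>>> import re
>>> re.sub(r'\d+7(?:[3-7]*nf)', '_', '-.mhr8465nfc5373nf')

'-.mhr8465nfc_'

`sub` substitutes '_' at each match site.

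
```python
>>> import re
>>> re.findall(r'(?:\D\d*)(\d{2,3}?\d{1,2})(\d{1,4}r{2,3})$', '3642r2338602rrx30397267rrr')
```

This matches a non-digit, then zero or more of a digit (non-capturing group); then 2 to 3 of a digit (lazy), then 1 to 2 of a digit (captured); then 1 to 4 of a digit, then 2 to 3 of a literal 'r' (captured); then anchored at the end.
Scanning left to right: at [14:26] match 'x30397267rrr', groups = ('726', '7rrr').
Multiple groups make `findall` return tuples — one 2-tuple for the one match.

[('726', '7rrr')]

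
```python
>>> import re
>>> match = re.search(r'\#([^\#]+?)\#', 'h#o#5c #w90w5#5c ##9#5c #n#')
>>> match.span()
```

`re.search` scans for the first position where the pattern succeeds.
The match spans [1:4] → '#o#'.
Captured: group 1 = 'o'.

(1, 4)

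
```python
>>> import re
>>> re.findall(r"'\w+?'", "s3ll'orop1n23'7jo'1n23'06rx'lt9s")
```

Walking the string: at [4:14] → "'orop1n23'"; at [17:23] → "'1n23'".
`findall` yields the raw match text (2 of them) because the pattern has no groups.

["'orop1n23'", "'1n23'"]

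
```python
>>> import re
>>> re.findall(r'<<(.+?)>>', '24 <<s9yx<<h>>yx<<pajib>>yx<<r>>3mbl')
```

A `+?`/`*?`/`{m,n}?` starts at its minimum and grows only as far as needed for what follows to match.
With a single group, `findall` returns only what that group captured — 3 items.

['s9yx<<h', 'pajib', 'r']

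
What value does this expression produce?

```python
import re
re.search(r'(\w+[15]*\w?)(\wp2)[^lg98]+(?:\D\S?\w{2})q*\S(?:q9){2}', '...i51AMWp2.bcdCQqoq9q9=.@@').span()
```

(3, 23)

This matches one or more of a word character, then zero or more of one of [15], then optionally a word character (captured); then a word character, then the literal 'p2' (captured); then one or more of any character except [lg98]; then a non-digit, then optionally a non-whitespace character, then exactly 2 of a word character (non-capturing group); then zero or more of the literal 'q', then a non-whitespace character, then the literal 'q9' repeated 2 times.
The match spans [3:23] → 'i51AMWp2.bcdCQqoq9q9'.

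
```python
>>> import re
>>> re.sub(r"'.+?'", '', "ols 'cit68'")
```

Matches: at [4:11] → "'cit68'".
`sub` substitutes '' at each match site.

'ols '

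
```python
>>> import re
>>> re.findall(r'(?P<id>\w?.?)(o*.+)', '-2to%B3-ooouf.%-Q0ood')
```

[('-', '2to%B3-ooouf.%-Q0ood')]

Pattern: optionally a word character, then optionally any character (captured as 'id'); then zero or more of a literal 'o', then one or more of any character (captured).
With 2 capturing groups, `findall` returns a 2-tuple per match.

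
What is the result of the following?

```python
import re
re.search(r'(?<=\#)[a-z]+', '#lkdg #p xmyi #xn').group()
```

'lkdg'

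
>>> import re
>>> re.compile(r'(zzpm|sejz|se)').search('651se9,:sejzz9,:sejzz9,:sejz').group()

'se'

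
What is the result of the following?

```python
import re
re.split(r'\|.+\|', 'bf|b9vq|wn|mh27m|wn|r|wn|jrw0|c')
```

Splitting on the pattern gives 2 pieces.

['bf', 'c']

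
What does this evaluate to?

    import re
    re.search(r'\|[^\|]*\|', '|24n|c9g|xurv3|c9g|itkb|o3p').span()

(0, 5)

The match spans [0:5] → '|24n|'.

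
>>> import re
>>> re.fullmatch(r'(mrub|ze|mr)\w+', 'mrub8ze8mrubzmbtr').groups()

The match spans [0:17] → 'mrub8ze8mrubzmbtr'.
Captured: group 1 = 'mrub'.

('mrub',)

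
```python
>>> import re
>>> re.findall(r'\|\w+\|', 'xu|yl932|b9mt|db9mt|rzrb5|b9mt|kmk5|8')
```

Scanning left to right: at [2:9] → '|yl932|'; at [13:20] → '|db9mt|'; at [25:31] → '|b9mt|'.
`findall` yields the raw match text (3 of them) because the pattern has no groups.

['|yl932|', '|db9mt|', '|b9mt|']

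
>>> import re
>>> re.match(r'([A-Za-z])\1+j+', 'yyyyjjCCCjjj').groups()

The backreference `\1` re-matches whatever the first group consumed, character for character.
`re.match` won't scan ahead — the pattern has to work from the very first character.
The match spans [0:6] → 'yyyyjj'.
Captured: group 1 = 'y'.

('y',)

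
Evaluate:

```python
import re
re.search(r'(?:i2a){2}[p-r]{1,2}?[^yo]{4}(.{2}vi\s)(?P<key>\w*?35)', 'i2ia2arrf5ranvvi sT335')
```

None

Here no position works, so the call returns None.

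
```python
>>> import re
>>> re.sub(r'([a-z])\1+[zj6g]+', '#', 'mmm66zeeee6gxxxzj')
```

'###'

A backreference is literal: `\1` must see the identical characters the first group matched.
Matches: at [0:6] → 'mmm66z'; at [6:12] → 'eeee6g'; at [12:17] → 'xxxzj'.
Every occurrence is swapped for '#'.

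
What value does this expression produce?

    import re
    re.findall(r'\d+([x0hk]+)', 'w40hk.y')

The pattern matches one or more of a digit; then one or more of one of [x0hk] (captured).
Walking the string: at [1:5] match '40hk', group 1 = 'hk'.
With a single group, `findall` returns only what that group captured — 1 item.

['hk']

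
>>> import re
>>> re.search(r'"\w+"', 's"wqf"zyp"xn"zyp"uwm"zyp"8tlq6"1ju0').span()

(1, 6)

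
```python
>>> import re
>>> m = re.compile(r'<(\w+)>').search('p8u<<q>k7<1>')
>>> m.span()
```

(4, 7)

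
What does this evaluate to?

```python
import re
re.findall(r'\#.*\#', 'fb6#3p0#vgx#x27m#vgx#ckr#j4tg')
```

['#3p0#vgx#x27m#vgx#ckr#']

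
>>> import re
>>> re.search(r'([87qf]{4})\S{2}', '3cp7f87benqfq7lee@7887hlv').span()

(3, 9)

The pattern matches exactly 4 of one of [87qf] (captured); then exactly 2 of a non-whitespace character.
`re.search` scans for the first position where the pattern succeeds.
The match spans [3:9] → '7f87be'.
Captured: group 1 = '7f87'.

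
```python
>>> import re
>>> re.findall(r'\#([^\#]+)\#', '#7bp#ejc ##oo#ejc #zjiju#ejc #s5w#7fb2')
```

['7bp', 'oo', 'zjiju', 's5w']

With a single group, `findall` returns only what that group captured — 4 items.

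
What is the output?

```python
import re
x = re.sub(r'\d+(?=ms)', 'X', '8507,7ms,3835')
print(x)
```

8507,Xms,3835

The lookaround is zero-width — it requires the adjacent text to match without consuming it, so the asserted text isn't part of the match.
Matches: at [5:6] → '7'.
`sub` substitutes 'X' at each match site.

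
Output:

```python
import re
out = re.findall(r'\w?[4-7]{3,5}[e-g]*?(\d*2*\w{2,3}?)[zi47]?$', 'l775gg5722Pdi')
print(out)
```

['5722Pd']

Because the quantifier is non-greedy, it stops expanding at the earliest point where the rest of the pattern can succeed.
Because there's exactly one group, `findall` drops the full match and keeps group 1 from the one hit.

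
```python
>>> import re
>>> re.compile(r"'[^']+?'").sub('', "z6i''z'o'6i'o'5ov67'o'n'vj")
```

Every occurrence is swapped for ''.

"z6i'ooovj"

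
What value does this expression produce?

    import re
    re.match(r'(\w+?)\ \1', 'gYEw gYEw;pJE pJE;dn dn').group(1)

'gYEw'

`\1` is not a pattern — it's the concrete string captured by group 1, re-applied verbatim.
`match` is anchored at position 0; if the pattern doesn't fit there, it returns None.
The match spans [0:9] → 'gYEw gYEw'.
Captured: group 1 = 'gYEw'.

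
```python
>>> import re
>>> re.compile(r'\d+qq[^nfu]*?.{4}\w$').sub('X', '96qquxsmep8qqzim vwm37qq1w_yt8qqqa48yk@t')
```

'96qquxsmepX'

Pattern: one or more of a digit, then the literal 'qq', then zero or more of any character except [nfu] (lazy); then exactly 4 of any character, then a word character; then anchored at the end.
Matches: at [10:40] → '8qqzim vwm37qq1w_yt8qqqa48yk@t'.
Every occurrence is swapped for 'X'.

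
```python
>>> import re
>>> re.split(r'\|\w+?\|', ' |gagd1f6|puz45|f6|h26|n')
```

`split` removes every match and returns the 3 fragments in between.

[' ', 'puz45', 'h26|n']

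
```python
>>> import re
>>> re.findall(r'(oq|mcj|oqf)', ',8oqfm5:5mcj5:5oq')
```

['oq', 'mcj', 'oq']

Alternation isn't longest-match — the leftmost alternative that fits at this position is chosen.
Walking the string: at [2:4] match 'oq', group 1 = 'oq'; at [9:12] match 'mcj', group 1 = 'mcj'; at [15:17] match 'oq', group 1 = 'oq'.
`findall` collects group 1 from each match (3 total).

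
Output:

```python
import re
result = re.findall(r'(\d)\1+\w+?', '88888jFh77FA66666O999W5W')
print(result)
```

['8', '7', '6', '9']

`\1` is not a pattern — it's the concrete string captured by group 1, re-applied verbatim.
Matches: at [0:6] match '88888j', group 1 = '8'; at [8:11] match '77F', group 1 = '7'; at [12:18] match '66666O', group 1 = '6'; at [18:22] match '999W', group 1 = '9'.
`findall` collects group 1 from each match (4 total).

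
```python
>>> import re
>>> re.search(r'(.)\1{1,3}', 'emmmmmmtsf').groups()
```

('m',)

After group 1 captures some text, `\1` only succeeds where that same text appears again.
`search` walks the string left to right and returns the first match it finds.
The match spans [1:5] → 'mmmm'.
Captured: group 1 = 'm'.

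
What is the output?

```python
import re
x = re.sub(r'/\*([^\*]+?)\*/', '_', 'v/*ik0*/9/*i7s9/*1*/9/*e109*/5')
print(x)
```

v_9/*i7s9_9_5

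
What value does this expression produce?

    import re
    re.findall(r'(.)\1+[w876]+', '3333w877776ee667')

The backreference `\1` re-matches whatever the first group consumed, character for character.
Matches: at [0:11] match '3333w877776', group 1 = '3'; at [11:16] match 'ee667', group 1 = 'e'.
With a single group, `findall` returns only what that group captured — 2 items.

['3', 'e']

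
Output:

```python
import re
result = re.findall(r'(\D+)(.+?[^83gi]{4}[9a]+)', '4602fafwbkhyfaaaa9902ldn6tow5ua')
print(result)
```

[('fafwbkhyfaaaa', '9902ldn6tow5ua')]

Pattern: one or more of a non-digit (captured); then one or more of any character (lazy), then exactly 4 of any character except [83gi], then one or more of one of [9a] (captured).
Scanning left to right: at [4:31] match 'fafwbkhyfaaaa9902ldn6tow5ua', groups = ('fafwbkhyfaaaa', '9902ldn6tow5ua').
`findall` packs the 2 group values into a tuple for every match.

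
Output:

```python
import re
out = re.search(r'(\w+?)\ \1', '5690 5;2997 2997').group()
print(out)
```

2997 2997

`\1` has to match the exact text group 1 already captured.
The match spans [7:16] → '2997 2997'.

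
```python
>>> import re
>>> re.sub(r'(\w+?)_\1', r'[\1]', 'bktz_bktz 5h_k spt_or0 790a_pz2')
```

'[bktz] 5h_k spt_or0 790a_pz2'

`\1` is not a pattern — it's the concrete string captured by group 1, re-applied verbatim.
Matches: at [0:9] → 'bktz_bktz'.
The replacement refers to a captured group, so each match is rewritten using its own captured text.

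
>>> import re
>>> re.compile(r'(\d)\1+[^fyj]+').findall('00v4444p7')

The backreference `\1` re-matches whatever the first group consumed, character for character.
With a single group, `findall` returns only what that group captured — 1 item.

['0']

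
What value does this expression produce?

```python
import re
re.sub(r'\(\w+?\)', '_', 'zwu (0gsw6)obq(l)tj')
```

'zwu _obq_tj'

Every occurrence is swapped for '_'.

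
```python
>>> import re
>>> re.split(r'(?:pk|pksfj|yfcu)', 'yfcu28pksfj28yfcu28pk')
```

Branches in `(...|...)` are attempted left-to-right; the first branch that allows the whole pattern to succeed is taken.
Matches to split on: at [0:4] → 'yfcu'; at [6:8] → 'pk'; at [13:17] → 'yfcu'; at [19:21] → 'pk'.
Each match becomes a cut point; 5 segments remain.

['', '28', 'sfj28', '28', '']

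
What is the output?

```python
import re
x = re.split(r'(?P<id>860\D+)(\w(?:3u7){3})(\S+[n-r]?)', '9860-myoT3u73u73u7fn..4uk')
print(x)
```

['9', '860-myo', 'T3u73u73u7', 'fn..4uk', '']

The pattern matches the literal '860', then one or more of a non-digit (captured as 'id'); then a word character, then the literal '3u7' repeated 3 times (captured); then one or more of a non-whitespace character, then optionally a character in [n-r] (captured).
Matches to split on: at [1:25] → '860-myoT3u73u73u7fn..4uk'.
Because the pattern has a capturing group, `split` also inserts each captured text between the pieces.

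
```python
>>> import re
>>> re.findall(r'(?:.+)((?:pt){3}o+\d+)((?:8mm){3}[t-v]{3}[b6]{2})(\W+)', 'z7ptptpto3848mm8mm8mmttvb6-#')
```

The pattern matches one or more of any character (non-capturing group); then the literal 'pt' repeated 3 times, then one or more of a literal 'o', then one or more of a digit (captured); then the literal '8mm' repeated 3 times, then exactly 3 of a character in [t-v], then exactly 2 of one of [b6] (captured); then one or more of a non-word character (captured).
Matches: at [0:28] match 'z7ptptpto3848mm8mm8mmttvb6-#', groups = ('ptptpto384', '8mm8mm8mmttvb6', '-#').
3 groups means the one result is a tuple of 3 captured strings — 1 here.

[('ptptpto384', '8mm8mm8mmttvb6', '-#')]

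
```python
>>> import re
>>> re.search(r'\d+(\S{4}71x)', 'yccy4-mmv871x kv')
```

Pattern: one or more of a digit; then exactly 4 of a non-whitespace character, then the literal '71x' (captured).
Here the pattern never matches, so the call returns None.

None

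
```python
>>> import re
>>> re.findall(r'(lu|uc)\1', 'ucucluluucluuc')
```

['uc', 'lu']

After group 1 captures some text, `\1` only succeeds where that same text appears again.
Walking the string: at [0:4] match 'ucuc', group 1 = 'uc'; at [4:8] match 'lulu', group 1 = 'lu'.
With a single group, `findall` returns only what that group captured — 2 items.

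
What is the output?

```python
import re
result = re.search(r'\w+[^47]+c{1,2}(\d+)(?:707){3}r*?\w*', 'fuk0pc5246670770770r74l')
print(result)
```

None

Pattern: one or more of a word character, then one or more of any character except [47], then 1 to 2 of the literal 'c'; then one or more of a digit (captured); then the literal '707' repeated 3 times, then zero or more of the literal 'r' (lazy), then zero or more of a word character.
`search` walks the string left to right and returns the first match it finds.
Here nothing in the string fits, so the call returns None.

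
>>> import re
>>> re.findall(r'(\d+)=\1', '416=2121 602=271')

After group 1 captures some text, `\1` only succeeds where that same text appears again.
Because there's exactly one group, `findall` drops the full match and keeps group 1 from the one hit.

['2']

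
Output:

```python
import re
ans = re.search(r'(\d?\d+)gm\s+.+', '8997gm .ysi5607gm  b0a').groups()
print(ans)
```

The match spans [0:22] → '8997gm .ysi5607gm  b0a'.
Captured: group 1 = '8997'.

('8997',)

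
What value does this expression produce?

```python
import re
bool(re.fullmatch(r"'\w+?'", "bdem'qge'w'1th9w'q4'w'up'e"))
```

`re.fullmatch` requires the pattern to consume the entire string.
Here there's no way to consume every character, so the call returns None, and `bool(None)` is False.

False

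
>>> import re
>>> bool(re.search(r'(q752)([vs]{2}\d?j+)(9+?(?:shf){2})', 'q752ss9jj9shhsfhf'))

False

The pattern matches the literal 'q7', then the literal '52' (captured); then exactly 2 of one of [vs], then optionally a digit, then one or more of the literal 'j' (captured); then one or more of the literal '9' (lazy), then the literal 'shf' repeated 2 times (captured).
`re.search` scans for the first position where the pattern succeeds.
Here the pattern never matches, so the call returns None, and `bool(None)` is False.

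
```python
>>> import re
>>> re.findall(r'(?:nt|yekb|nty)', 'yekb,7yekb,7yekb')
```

Since nothing is captured, `findall` lists the 3 matched substrings directly.

['yekb', 'yekb', 'yekb']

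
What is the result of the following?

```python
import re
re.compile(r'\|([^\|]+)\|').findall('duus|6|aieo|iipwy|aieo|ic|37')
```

Because there's exactly one group, `findall` drops the full match and keeps group 1 from each hit.

['6', 'iipwy', 'ic']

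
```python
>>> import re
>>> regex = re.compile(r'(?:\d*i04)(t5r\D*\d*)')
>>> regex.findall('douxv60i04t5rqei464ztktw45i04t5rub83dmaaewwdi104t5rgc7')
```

['t5rqei464', 't5rub83']

The pattern matches zero or more of a digit, then the literal 'i04' (non-capturing group); then the literal 't5r', then zero or more of a non-digit, then zero or more of a digit (captured).
Walking the string: at [5:19] match '60i04t5rqei464', group 1 = 't5rqei464'; at [24:36] match '45i04t5rub83', group 1 = 't5rub83'.
`findall` collects group 1 from each match (2 total).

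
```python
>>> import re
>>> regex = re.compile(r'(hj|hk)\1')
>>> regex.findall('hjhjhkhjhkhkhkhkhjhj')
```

After group 1 captures some text, `\1` only succeeds where that same text appears again.
One capturing group, so `findall` returns just the captured substring from each match — 4 in all.

['hj', 'hk', 'hk', 'hj']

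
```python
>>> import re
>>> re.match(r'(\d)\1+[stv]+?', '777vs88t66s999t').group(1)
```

'7'

The backreference `\1` re-matches whatever the first group consumed, character for character.
`re.match` only tries the pattern at the start of the string.
The match spans [0:4] → '777v'.
Captured: group 1 = '7'.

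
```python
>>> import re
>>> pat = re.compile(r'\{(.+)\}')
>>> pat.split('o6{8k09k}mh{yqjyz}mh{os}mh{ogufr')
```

Matches to split on: at [2:24] → '{8k09k}mh{yqjyz}mh{os}'.
`re.split` interleaves the captured-group text with the surrounding fragments.

['o6', '8k09k}mh{yqjyz}mh{os', 'mh{ogufr']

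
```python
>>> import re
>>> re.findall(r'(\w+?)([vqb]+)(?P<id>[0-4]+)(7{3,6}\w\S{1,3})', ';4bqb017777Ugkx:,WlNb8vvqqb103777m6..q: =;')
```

[('4', 'bqb', '01', '7777Ugkx'), ('WlNb8', 'vvqqb', '103', '777m6..')]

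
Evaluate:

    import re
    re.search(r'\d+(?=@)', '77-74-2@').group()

'2'

Lookahead/lookbehind check context without consuming it, so the matched span excludes the asserted characters.
`search` walks the string left to right and returns the first match it finds.
The match spans [6:7] → '2'.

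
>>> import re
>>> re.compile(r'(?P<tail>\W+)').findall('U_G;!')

[';!']

The pattern matches one or more of a non-word character (captured as 'tail').
Matches: at [3:5] match ';!', group 1 = ';!'.
One capturing group, so `findall` returns just the captured substring from the one match — 1 in all.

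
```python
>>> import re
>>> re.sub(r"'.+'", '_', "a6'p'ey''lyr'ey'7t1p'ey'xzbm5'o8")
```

'a6_o8'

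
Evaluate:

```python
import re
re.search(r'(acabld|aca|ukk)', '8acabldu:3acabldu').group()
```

'acabld'

The regex engine tests alternatives in the order written; an earlier branch that matches wins even if a later one would match more.
The match spans [1:7] → 'acabld'.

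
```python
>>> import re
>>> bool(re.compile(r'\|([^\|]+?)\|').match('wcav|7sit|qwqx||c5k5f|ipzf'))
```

`match` is anchored at position 0; if the pattern doesn't fit there, it returns None.
Here position 0 doesn't satisfy it, so the call returns None, and `bool(None)` is False.

False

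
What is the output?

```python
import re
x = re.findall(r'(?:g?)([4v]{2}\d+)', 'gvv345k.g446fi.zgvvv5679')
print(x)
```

['vv345', '446', 'vv5679']

This matches optionally a literal 'g' (non-capturing group); then exactly 2 of one of [4v], then one or more of a digit (captured).
Scanning left to right: at [0:6] match 'gvv345', group 1 = 'vv345'; at [8:12] match 'g446', group 1 = '446'; at [18:24] match 'vv5679', group 1 = 'vv5679'.
`findall` collects group 1 from each match (3 total).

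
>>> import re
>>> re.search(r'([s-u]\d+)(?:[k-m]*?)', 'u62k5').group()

'u62'

The pattern matches a character in [s-u], then one or more of a digit (captured); then zero or more of a character in [k-m] (lazy) (non-capturing group).
`re.search` tries every starting position until one works.
The match spans [0:3] → 'u62'.
Captured: group 1 = 'u62'.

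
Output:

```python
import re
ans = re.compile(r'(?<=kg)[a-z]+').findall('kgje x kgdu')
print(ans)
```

['je', 'du']

The lookaround is zero-width — it requires the adjacent text to match without consuming it, so the asserted text isn't part of the match.
Since nothing is captured, `findall` lists the 2 matched substrings directly.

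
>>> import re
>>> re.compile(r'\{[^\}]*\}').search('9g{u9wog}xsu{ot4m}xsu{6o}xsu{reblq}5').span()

The match spans [2:9] → '{u9wog}'.

(2, 9)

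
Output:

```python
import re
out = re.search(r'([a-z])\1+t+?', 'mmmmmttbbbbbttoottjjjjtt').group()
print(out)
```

A backreference is literal: `\1` must see the identical characters the first group matched.
The match spans [0:6] → 'mmmmmt'.

mmmmmt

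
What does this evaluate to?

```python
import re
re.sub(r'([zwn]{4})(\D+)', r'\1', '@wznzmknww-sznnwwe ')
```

'@wznz'

This matches exactly 4 of one of [zwn] (captured); then one or more of a non-digit (captured).
Matches: at [1:19] → 'wznzmknww-sznnwwe '.
Each match is replaced using the text its own group 1 captured.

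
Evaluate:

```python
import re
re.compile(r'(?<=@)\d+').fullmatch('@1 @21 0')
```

None

The lookaround is zero-width — it requires the adjacent text to match without consuming it, so the asserted text isn't part of the match.
`re.fullmatch` is like wrapping the pattern in `^…$` (in single-line mode).
Here the pattern can't cover the whole string, so the call returns None.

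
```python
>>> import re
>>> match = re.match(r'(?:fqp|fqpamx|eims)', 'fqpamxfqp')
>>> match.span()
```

`re.match` won't scan ahead — the pattern has to work from the very first character.
The match spans [0:3] → 'fqp'.

(0, 3)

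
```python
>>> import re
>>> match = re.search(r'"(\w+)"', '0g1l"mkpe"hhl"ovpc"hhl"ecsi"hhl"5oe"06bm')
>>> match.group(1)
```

'mkpe'

`re.search` tries every starting position until one works.
The match spans [4:10] → '"mkpe"'.
Captured: group 1 = 'mkpe'.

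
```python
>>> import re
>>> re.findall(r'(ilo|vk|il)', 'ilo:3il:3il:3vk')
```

Alternation isn't longest-match — the leftmost alternative that fits at this position is chosen.
With a single group, `findall` returns only what that group captured — 4 items.

['ilo', 'il', 'il', 'vk']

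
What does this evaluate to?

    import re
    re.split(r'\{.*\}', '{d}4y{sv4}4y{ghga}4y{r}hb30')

['', 'hb30']

The string is cut at each match, leaving 2 pieces.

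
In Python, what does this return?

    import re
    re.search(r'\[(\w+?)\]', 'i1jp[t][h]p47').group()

`search` walks the string left to right and returns the first match it finds.
The match spans [4:7] → '[t]'.
Captured: group 1 = 't'.

'[t]'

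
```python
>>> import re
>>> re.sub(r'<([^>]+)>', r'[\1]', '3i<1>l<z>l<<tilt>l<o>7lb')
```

The replacement refers to a captured group, so each match is rewritten using its own captured text.

'3i[1]l[z]l[<tilt]l[o]7lb'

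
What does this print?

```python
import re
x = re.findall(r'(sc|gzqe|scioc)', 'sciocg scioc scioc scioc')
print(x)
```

['sc', 'sc', 'sc', 'sc']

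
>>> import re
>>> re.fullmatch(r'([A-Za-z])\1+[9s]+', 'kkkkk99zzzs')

`fullmatch` succeeds only if the pattern covers the string from start to end.
Here the string isn't matched end-to-end, so the call returns None.

None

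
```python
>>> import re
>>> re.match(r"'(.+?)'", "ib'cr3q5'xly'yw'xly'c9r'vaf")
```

None

`match` is anchored at position 0; if the pattern doesn't fit there, it returns None.
Here the string doesn't start with a match, so the call returns None.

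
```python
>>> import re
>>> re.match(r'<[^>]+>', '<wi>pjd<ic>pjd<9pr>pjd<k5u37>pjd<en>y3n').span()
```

`re.match` only tries the pattern at the start of the string.
The match spans [0:4] → '<wi>'.

(0, 4)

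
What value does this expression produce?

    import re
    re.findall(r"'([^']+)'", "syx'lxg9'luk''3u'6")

['lxg9', '3u']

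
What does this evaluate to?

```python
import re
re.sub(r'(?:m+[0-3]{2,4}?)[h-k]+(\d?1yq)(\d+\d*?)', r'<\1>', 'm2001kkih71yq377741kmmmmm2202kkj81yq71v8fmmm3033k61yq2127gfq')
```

'<71yq>k<81yq>v8f<61yq>gfq'

`\1` in the replacement pulls in group 1's text for each match.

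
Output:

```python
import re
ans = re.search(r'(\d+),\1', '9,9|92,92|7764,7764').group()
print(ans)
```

9,9

A backreference is literal: `\1` must see the identical characters the first group matched.
`search` walks the string left to right and returns the first match it finds.
The match spans [0:3] → '9,9'.
Captured: group 1 = '9'.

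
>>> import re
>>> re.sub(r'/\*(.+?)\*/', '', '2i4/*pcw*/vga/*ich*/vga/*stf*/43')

'2i4vgavga43'

Every occurrence is swapped for ''.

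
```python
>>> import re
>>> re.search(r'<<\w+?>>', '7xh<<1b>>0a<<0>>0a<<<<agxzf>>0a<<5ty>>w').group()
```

The match spans [3:9] → '<<1b>>'.

'<<1b>>'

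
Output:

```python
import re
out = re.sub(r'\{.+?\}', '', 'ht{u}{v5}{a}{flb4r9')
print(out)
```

ht{flb4r9

Matches: at [2:5] → '{u}'; at [5:9] → '{v5}'; at [9:12] → '{a}'.
Each match is replaced by ''.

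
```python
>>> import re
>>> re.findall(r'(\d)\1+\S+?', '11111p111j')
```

The backreference `\1` re-matches whatever the first group consumed, character for character.
One capturing group, so `findall` returns just the captured substring from each match — 2 in all.

['1', '1']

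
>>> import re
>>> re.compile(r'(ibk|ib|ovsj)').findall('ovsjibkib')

['ovsj', 'ibk', 'ib']

Alternation isn't longest-match — the leftmost alternative that fits at this position is chosen.
Walking the string: at [0:4] match 'ovsj', group 1 = 'ovsj'; at [4:7] match 'ibk', group 1 = 'ibk'; at [7:9] match 'ib', group 1 = 'ib'.
Because there's exactly one group, `findall` drops the full match and keeps group 1 from each hit.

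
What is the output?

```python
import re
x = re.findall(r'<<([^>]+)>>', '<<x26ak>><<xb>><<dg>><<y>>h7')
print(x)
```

['x26ak', 'xb', 'dg', 'y']

Matches: at [0:9] match '<<x26ak>>', group 1 = 'x26ak'; at [9:15] match '<<xb>>', group 1 = 'xb'; at [15:21] match '<<dg>>', group 1 = 'dg'; at [21:26] match '<<y>>', group 1 = 'y'.
Because there's exactly one group, `findall` drops the full match and keeps group 1 from each hit.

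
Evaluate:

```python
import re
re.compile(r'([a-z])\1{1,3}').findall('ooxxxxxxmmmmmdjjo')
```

After group 1 captures some text, `\1` only succeeds where that same text appears again.
`findall` collects group 1 from each match (5 total).

['o', 'x', 'x', 'm', 'j']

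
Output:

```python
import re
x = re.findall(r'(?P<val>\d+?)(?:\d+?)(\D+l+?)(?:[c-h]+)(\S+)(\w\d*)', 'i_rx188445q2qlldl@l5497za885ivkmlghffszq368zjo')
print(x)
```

[('8', 'ivkml', 'szq368zj', 'o')]

With the lazy modifier that quantifier settles for the fewest repetitions that let the rest of the pattern succeed (the atoms after it are unaffected and can still be greedy).
With 4 capturing groups, `findall` returns a 4-tuple per match.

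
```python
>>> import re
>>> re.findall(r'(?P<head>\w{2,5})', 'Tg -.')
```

['Tg']

Because there's exactly one group, `findall` drops the full match and keeps group 1 from the one hit.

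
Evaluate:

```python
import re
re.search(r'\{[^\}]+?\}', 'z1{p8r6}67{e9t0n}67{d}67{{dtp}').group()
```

The match spans [2:8] → '{p8r6}'.

'{p8r6}'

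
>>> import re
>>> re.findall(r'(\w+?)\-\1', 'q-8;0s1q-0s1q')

['0s1q']

`\1` is not a pattern — it's the concrete string captured by group 1, re-applied verbatim.
Matches: at [4:13] match '0s1q-0s1q', group 1 = '0s1q'.
With a single group, `findall` returns only what that group captured — 1 item.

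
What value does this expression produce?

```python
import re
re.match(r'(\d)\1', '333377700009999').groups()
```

('3',)

The match spans [0:2] → '33'.
Captured: group 1 = '3'.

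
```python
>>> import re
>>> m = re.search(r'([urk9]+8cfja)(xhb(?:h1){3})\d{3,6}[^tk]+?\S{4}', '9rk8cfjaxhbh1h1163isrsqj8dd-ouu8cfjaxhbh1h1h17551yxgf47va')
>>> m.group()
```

'uu8cfjaxhbh1h1h17551yxgf4'

This matches one or more of one of [urk9], then the literal '8c', then the literal 'fja' (captured); then the literal 'xhb', then the literal 'h1' repeated 3 times (captured); then 3 to 6 of a digit, then one or more of any character except [tk] (lazy), then exactly 4 of a non-whitespace character.
Unlike `match`, `search` isn't anchored — it looks for the pattern anywhere in the string.
The match spans [29:54] → 'uu8cfjaxhbh1h1h17551yxgf4'.
Captured: group 1 = 'uu8cfja', group 2 = 'xhbh1h1h1'.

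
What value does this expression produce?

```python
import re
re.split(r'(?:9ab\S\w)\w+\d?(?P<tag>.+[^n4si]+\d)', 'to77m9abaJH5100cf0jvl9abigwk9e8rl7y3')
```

['to77m', '7y3', '']

The pattern matches the literal '9ab', then a non-whitespace character, then a word character (non-capturing group); then one or more of a word character, then optionally a digit; then one or more of any character, then one or more of any character except [n4si], then a digit (captured as 'tag').
Matches to split on: at [5:36] → '9abaJH5100cf0jvl9abigwk9e8rl7y3'.
The group in the pattern means `split` returns the separators' captures alongside the pieces.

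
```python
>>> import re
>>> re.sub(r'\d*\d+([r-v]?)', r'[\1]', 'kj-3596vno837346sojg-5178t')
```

This matches zero or more of a digit, then one or more of a digit; then optionally a character in [r-v] (captured).
Matches: at [3:8] → '3596v'; at [10:17] → '837346s'; at [21:26] → '5178t'.
The replacement refers to a captured group, so each match is rewritten using its own captured text.

'kj-[v]no[s]ojg-[t]'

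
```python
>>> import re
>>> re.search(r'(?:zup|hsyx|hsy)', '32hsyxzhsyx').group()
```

'hsyx'

Alternation tries branches left to right and keeps the first one that lets the overall match succeed at that position.
`re.search` scans for the first position where the pattern succeeds.
The match spans [2:6] → 'hsyx'.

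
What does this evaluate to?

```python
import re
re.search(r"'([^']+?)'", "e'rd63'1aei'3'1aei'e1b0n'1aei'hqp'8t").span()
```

The match spans [1:7] → "'rd63'".

(1, 7)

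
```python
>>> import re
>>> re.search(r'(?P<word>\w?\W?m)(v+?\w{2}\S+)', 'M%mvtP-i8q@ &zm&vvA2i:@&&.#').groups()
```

('M%m', 'vtP-i8q@')

The pattern matches optionally a word character, then optionally a non-word character, then the literal 'm' (captured as 'word'); then one or more of a literal 'v' (lazy), then exactly 2 of a word character, then one or more of a non-whitespace character (captured).
`re.search` tries every starting position until one works.
The match spans [0:11] → 'M%mvtP-i8q@'.
Captured: group 1 = 'M%m', group 2 = 'vtP-i8q@'.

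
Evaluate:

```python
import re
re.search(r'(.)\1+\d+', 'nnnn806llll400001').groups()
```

The match spans [0:7] → 'nnnn806'.
Captured: group 1 = 'n'.

('n',)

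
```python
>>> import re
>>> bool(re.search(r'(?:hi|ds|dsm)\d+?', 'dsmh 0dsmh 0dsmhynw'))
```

False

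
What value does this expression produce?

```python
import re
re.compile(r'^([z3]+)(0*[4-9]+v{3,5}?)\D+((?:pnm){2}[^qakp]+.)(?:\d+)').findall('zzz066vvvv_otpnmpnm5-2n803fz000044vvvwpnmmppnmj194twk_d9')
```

[('zzz', '066vvv', 'pnmpnm5-2n803fz00004')]

The pattern matches anchored at the start of the string; then one or more of one of [z3] (captured); then zero or more of a literal '0', then one or more of a character in [4-9], then 3 to 5 of the literal 'v' (lazy) (captured); then one or more of a non-digit; then the literal 'pnm' repeated 2 times, then one or more of any character except [qakp], then any character (captured); then one or more of a digit (non-capturing group).
A non-greedy quantifier consumes as few characters as it can — just enough that the remainder of the pattern still matches from where it stops; whatever follows it matches normally.
Walking the string: at [0:34] match 'zzz066vvvv_otpnmpnm5-2n803fz000044', groups = ('zzz', '066vvv', 'pnmpnm5-2n803fz00004').
Multiple groups make `findall` return tuples — one 3-tuple for the one match.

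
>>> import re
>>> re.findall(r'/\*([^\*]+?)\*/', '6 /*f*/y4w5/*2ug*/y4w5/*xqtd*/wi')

['f', '2ug', 'xqtd']

Scanning left to right: at [2:7] match '/*f*/', group 1 = 'f'; at [11:18] match '/*2ug*/', group 1 = '2ug'; at [22:30] match '/*xqtd*/', group 1 = 'xqtd'.
One capturing group, so `findall` returns just the captured substring from each match — 3 in all.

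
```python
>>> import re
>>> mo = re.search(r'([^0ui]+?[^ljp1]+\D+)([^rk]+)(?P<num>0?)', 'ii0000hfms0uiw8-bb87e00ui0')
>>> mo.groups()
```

This matches one or more of any character except [0ui] (lazy), then one or more of any character except [ljp1], then one or more of a non-digit (captured); then one or more of any character except [rk] (captured); then optionally a literal '0' (captured as 'num').
`search` walks the string left to right and returns the first match it finds.
The match spans [6:26] → 'hfms0uiw8-bb87e00ui0'.
Captured: group 1 = 'hfms0uiw8-bb87e00ui', group 2 = '0', group 3 = ''.

('hfms0uiw8-bb87e00ui', '0', '')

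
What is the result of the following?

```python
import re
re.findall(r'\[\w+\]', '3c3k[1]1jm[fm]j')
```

['[1]', '[fm]']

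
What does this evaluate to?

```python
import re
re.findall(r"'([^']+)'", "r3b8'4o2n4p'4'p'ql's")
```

['4o2n4p', 'p']

`findall` collects group 1 from each match (2 total).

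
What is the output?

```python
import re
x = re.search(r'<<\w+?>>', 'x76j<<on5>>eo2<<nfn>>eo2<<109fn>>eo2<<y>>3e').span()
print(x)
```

The match spans [4:11] → '<<on5>>'.

(4, 11)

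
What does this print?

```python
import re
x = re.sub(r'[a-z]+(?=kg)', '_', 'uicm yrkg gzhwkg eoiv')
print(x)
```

The lookaround is zero-width — it requires the adjacent text to match without consuming it, so the asserted text isn't part of the match.
`sub` substitutes '_' at each match site.

uicm _kg _kg eoiv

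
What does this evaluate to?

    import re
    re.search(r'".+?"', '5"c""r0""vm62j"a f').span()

The `?` after the quantifier makes it lazy — it takes as little as possible before letting the rest of the pattern try.
`re.search` scans for the first position where the pattern succeeds.
The match spans [1:4] → '"c"'.

(1, 4)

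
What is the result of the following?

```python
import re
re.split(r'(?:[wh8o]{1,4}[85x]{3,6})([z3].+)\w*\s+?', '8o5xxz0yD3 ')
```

This matches 1 to 4 of one of [wh8o], then 3 to 6 of one of [85x] (non-capturing group); then one of [z3], then one or more of any character (captured); then zero or more of a word character, then one or more of whitespace (lazy).
Matches to split on: at [0:11] → '8o5xxz0yD3 '.
Because the pattern has a capturing group, `split` also inserts each captured text between the pieces.

['', 'z0yD3', '']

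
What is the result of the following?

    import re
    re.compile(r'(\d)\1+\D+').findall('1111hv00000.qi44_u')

The backreference `\1` re-matches whatever the first group consumed, character for character.
Scanning left to right: at [0:6] match '1111hv', group 1 = '1'; at [6:14] match '00000.qi', group 1 = '0'; at [14:18] match '44_u', group 1 = '4'.
One capturing group, so `findall` returns just the captured substring from each match — 3 in all.

['1', '0', '4']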